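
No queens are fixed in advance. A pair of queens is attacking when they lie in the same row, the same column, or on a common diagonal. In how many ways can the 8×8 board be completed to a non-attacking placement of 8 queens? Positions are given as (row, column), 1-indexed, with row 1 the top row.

92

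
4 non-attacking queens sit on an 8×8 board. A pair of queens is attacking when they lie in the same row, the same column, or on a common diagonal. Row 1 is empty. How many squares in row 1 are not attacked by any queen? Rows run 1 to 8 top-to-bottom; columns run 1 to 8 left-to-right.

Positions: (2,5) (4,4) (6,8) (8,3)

1

(2,5) attacks row 1 at column 5 and diagonals 4, 6.
(4,4) attacks row 1 at column 4 and diagonals 1, 7.
(6,8) attacks row 1 at column 8 and diagonals 3.
(8,3) attacks row 1 at column 3.
Attacked columns: {1, 3, 4, 5, 6, 7, 8}. Safe: {2}.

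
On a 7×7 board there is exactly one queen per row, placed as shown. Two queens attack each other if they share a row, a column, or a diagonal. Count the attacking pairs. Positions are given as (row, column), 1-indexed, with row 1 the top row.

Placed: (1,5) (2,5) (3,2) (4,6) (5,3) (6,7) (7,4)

1

Same column: (1,5)–(2,5) (column 5).
Total attacking pairs: 1.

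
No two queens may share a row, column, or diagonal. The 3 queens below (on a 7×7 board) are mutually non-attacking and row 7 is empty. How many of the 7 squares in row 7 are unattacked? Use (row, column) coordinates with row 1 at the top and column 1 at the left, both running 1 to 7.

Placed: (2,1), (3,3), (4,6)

(2,1) attacks row 7 at column 1 and diagonals 6.
(3,3) attacks row 7 at column 3 and diagonals 7.
(4,6) attacks row 7 at column 6 and diagonals 3.
Attacked columns: {1, 3, 6, 7}. Safe: {2, 4, 5}.

3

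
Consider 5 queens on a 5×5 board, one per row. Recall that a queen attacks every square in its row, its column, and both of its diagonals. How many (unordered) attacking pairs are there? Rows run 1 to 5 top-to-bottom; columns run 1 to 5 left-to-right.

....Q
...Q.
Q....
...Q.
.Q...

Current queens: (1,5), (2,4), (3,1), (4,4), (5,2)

2

Same column: (2,4)–(4,4) (column 4).
Same diagonal: (1,5)–(2,4) (|1−2| = |5−4| = 1).
Total attacking pairs: 2.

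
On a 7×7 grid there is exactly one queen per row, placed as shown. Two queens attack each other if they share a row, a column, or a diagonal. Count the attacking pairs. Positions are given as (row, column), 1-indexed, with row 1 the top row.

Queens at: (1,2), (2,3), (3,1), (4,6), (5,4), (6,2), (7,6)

Same column: (1,2)–(6,2) (column 2); (4,6)–(7,6) (column 6).
Same diagonal: (1,2)–(2,3) (|1−2| = |2−3| = 1); (5,4)–(7,6) (|5−7| = |4−6| = 2).
Total attacking pairs: 4.

4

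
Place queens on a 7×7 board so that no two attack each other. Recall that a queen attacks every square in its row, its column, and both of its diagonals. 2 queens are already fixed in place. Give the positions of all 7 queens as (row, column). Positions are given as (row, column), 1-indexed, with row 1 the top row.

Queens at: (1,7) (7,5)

Row 2: attacked by (1,7)→{6,7}; (7,5)→{5}. Safe: 1, 2, 3, 4. Place at column 2.
Row 3: attacked by (1,7)→{5,7}; (2,2)→{1,2,3}; (7,5)→{1,5}. Safe: 4, 6. Place at column 4.
Row 4: attacked by (1,7)→{4,7}; (2,2)→{2,4}; (3,4)→{3,4,5}; (7,5)→{2,5}. Safe: 1, 6. Place at column 6.
Row 5: attacked by (1,7)→{3,7}; (2,2)→{2,5}; (3,4)→{2,4,6}; (4,6)→{5,6,7}; (7,5)→{3,5,7}. Safe: 1. Place at column 1.
Row 6: attacked by (1,7)→{2,7}; (2,2)→{2,6}; (3,4)→{1,4,7}; (4,6)→{4,6}; (5,1)→{1,2}; (7,5)→{4,5,6}. Safe: 3. Place at column 3.
Columns [7, 2, 4, 6, 1, 3, 5], r−c [-6, 0, -1, -2, 4, 3, 2], r+c [8, 4, 7, 10, 6, 9, 12] are all distinct, so no two queens attack.

(1,7) (2,2) (3,4) (4,6) (5,1) (6,3) (7,5)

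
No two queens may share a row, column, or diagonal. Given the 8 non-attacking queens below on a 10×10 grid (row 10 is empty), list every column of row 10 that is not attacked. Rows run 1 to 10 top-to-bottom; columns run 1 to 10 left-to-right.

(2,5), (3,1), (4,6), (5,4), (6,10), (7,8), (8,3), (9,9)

columns 2, 7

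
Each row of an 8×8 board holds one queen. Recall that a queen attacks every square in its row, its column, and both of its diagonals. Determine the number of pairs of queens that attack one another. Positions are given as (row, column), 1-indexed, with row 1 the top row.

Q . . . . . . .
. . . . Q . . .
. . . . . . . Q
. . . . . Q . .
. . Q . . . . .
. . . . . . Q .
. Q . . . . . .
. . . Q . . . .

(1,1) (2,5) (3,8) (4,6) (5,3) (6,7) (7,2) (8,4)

0

All columns are distinct and no two queens satisfy |Δrow| = |Δcol|, so no pair attacks.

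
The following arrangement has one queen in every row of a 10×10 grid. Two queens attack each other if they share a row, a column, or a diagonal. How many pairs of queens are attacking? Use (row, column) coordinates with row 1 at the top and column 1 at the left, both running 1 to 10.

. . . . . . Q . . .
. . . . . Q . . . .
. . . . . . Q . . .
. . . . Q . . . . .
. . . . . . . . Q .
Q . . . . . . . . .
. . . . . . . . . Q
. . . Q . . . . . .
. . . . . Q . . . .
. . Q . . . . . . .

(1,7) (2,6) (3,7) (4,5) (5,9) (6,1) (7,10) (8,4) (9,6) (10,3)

6

Same column: (1,7)–(3,7) (column 7); (2,6)–(9,6) (column 6).
Same diagonal: (1,7)–(2,6) (|1−2| = |7−6| = 1); (2,6)–(3,7) (|2−3| = |6−7| = 1); (2,6)–(5,9) (|2−5| = |6−9| = 3); (3,7)–(5,9) (|3−5| = |7−9| = 2).
Total attacking pairs: 6.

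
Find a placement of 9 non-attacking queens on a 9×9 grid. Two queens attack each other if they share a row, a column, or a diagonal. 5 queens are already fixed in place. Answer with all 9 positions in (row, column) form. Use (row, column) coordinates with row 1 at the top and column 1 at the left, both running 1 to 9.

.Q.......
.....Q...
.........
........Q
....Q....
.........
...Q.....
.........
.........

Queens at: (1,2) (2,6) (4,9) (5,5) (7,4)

Row 3: attacked by (1,2)→{2,4}; (2,6)→{5,6,7}; (4,9)→{8,9}; (5,5)→{3,5,7}; (7,4)→{4,8}. Safe: 1. Place at column 1.
Row 6: attacked by (1,2)→{2,7}; (2,6)→{2,6}; (3,1)→{1,4}; (4,9)→{7,9}; (5,5)→{4,5,6}; (7,4)→{3,4,5}. Safe: 8. Place at column 8.
Row 8: attacked by (1,2)→{2,9}; (2,6)→{6}; (3,1)→{1,6}; (4,9)→{5,9}; (5,5)→{2,5,8}; (6,8)→{6,8}; (7,4)→{3,4,5}. Safe: 7. Place at column 7.
Row 9: attacked by (1,2)→{2}; (2,6)→{6}; (3,1)→{1,7}; (4,9)→{4,9}; (5,5)→{1,5,9}; (6,8)→{5,8}; (7,4)→{2,4,6}; (8,7)→{6,7,8}. Safe: 3. Place at column 3.
Columns [2, 6, 1, 9, 5, 8, 4, 7, 3], r−c [-1, -4, 2, -5, 0, -2, 3, 1, 6], r+c [3, 8, 4, 13, 10, 14, 11, 15, 12] are all distinct, so no two queens attack.

(1,2) (2,6) (3,1) (4,9) (5,5) (6,8) (7,4) (8,7) (9,3)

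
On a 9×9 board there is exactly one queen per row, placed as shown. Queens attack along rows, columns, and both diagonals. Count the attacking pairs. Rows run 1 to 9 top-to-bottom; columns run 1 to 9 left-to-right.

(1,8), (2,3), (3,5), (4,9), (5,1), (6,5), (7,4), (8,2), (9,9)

Same column: (3,5)–(6,5) (column 5); (4,9)–(9,9) (column 9).
Same diagonal: (6,5)–(7,4) (|6−7| = |5−4| = 1).
Total attacking pairs: 3.

3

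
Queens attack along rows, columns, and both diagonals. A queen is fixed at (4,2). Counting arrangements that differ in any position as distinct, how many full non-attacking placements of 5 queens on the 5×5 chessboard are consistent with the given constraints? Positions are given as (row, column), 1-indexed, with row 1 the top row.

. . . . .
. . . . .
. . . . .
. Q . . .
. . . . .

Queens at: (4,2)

Branch on row 1: col 1 → 1; col 3 → 1; col 4 → 0.
Sum: 1 + 1 + 0 = 2.

2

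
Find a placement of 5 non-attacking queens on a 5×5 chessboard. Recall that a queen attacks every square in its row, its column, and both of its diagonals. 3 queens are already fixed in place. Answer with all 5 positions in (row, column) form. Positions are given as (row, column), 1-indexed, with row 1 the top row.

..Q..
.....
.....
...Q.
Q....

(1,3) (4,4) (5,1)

Row 2: attacked by (1,3)→{2,3,4}; (4,4)→{2,4}; (5,1)→{1,4}. Safe: 5. Place at column 5.
Row 3: attacked by (1,3)→{1,3,5}; (2,5)→{4,5}; (4,4)→{3,4,5}; (5,1)→{1,3}. Safe: 2. Place at column 2.
Columns [3, 5, 2, 4, 1], r−c [-2, -3, 1, 0, 4], r+c [4, 7, 5, 8, 6] are all distinct, so no two queens attack.

(1,3) (2,5) (3,2) (4,4) (5,1)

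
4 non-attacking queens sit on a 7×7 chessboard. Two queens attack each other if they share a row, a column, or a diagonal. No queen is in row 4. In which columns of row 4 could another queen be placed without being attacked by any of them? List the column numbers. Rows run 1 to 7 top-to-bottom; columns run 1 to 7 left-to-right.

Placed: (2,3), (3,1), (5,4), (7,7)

columns 6

(2,3) attacks row 4 at column 3 and diagonals 1, 5.
(3,1) attacks row 4 at column 1 and diagonals 2.
(5,4) attacks row 4 at column 4 and diagonals 3, 5.
(7,7) attacks row 4 at column 7 and diagonals 4.
Attacked columns: {1, 2, 3, 4, 5, 7}. Safe: {6}.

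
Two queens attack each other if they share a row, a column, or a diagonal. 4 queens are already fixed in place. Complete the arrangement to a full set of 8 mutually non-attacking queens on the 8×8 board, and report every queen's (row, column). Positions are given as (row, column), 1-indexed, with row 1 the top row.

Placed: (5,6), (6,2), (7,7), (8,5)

Row 1: attacked by (5,6)→{2,6}; (6,2)→{2,7}; (7,7)→{1,7}; (8,5)→{5}. Safe: 3, 4, 8. Place at column 8.
Row 2: attacked by (1,8)→{7,8}; (5,6)→{3,6}; (6,2)→{2,6}; (7,7)→{2,7}; (8,5)→{5}. Safe: 1, 4. Place at column 4.
Row 3: attacked by (1,8)→{6,8}; (2,4)→{3,4,5}; (5,6)→{4,6,8}; (6,2)→{2,5}; (7,7)→{3,7}; (8,5)→{5}. Safe: 1. Place at column 1.
Row 4: attacked by (1,8)→{5,8}; (2,4)→{2,4,6}; (3,1)→{1,2}; (5,6)→{5,6,7}; (6,2)→{2,4}; (7,7)→{4,7}; (8,5)→{1,5}. Safe: 3. Place at column 3.
Columns [8, 4, 1, 3, 6, 2, 7, 5], r−c [-7, -2, 2, 1, -1, 4, 0, 3], r+c [9, 6, 4, 7, 11, 8, 14, 13] are all distinct, so no two queens attack.

(1,8) (2,4) (3,1) (4,3) (5,6) (6,2) (7,7) (8,5)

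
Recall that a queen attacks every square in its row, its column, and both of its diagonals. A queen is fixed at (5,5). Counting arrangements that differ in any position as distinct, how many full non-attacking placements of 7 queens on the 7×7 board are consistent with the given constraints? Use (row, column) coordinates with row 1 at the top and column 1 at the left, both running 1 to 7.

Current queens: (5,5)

6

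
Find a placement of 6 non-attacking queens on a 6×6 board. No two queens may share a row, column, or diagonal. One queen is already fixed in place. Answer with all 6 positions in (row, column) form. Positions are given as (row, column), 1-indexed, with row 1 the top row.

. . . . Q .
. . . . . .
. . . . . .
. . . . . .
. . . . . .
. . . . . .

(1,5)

(1,5) (2,3) (3,1) (4,6) (5,4) (6,2)

Row 2: attacked by (1,5)→{4,5,6}. Safe: 1, 2, 3. Place at column 3.
Row 3: attacked by (1,5)→{3,5}; (2,3)→{2,3,4}. Safe: 1, 6. Place at column 1.
Row 4: attacked by (1,5)→{2,5}; (2,3)→{1,3,5}; (3,1)→{1,2}. Safe: 4, 6. Place at column 6.
Row 5: attacked by (1,5)→{1,5}; (2,3)→{3,6}; (3,1)→{1,3}; (4,6)→{5,6}. Safe: 2, 4. Place at column 4.
Row 6: attacked by (1,5)→{5}; (2,3)→{3}; (3,1)→{1,4}; (4,6)→{4,6}; (5,4)→{3,4,5}. Safe: 2. Place at column 2.
Columns [5, 3, 1, 6, 4, 2], r−c [-4, -1, 2, -2, 1, 4], r+c [6, 5, 4, 10, 9, 8] are all distinct, so no two queens attack.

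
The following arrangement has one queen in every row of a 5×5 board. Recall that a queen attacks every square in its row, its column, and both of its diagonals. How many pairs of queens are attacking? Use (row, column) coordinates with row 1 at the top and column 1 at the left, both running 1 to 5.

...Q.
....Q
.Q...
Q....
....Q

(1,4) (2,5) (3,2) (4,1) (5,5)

Same column: (2,5)–(5,5) (column 5).
Same diagonal: (1,4)–(2,5) (|1−2| = |4−5| = 1); (1,4)–(3,2) (|1−3| = |4−2| = 2); (1,4)–(4,1) (|1−4| = |4−1| = 3); (3,2)–(4,1) (|3−4| = |2−1| = 1).
Total attacking pairs: 5.

5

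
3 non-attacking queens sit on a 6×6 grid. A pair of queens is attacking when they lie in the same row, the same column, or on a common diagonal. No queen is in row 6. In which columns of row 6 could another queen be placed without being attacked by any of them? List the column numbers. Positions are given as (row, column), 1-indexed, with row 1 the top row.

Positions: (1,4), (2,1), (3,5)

columns 3, 6

(1,4) attacks row 6 at column 4.
(2,1) attacks row 6 at column 1 and diagonals 5.
(3,5) attacks row 6 at column 5 and diagonals 2.
Attacked columns: {1, 2, 4, 5}. Safe: {3, 6}.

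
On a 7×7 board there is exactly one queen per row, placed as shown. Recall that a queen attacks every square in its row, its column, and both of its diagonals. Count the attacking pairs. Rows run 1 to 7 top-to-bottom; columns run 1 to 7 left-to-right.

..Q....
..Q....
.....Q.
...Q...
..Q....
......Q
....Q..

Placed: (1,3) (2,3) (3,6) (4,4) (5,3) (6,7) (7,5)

Same column: (1,3)–(2,3) (column 3); (1,3)–(5,3) (column 3); (2,3)–(5,3) (column 3).
Same diagonal: (2,3)–(6,7) (|2−6| = |3−7| = 4); (4,4)–(5,3) (|4−5| = |4−3| = 1); (5,3)–(7,5) (|5−7| = |3−5| = 2).
Total attacking pairs: 6.

6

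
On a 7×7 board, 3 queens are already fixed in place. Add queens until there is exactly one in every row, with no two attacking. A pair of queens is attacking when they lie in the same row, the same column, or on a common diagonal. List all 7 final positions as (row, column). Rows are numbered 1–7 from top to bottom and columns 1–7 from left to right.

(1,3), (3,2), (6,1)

(1,3) (2,7) (3,2) (4,4) (5,6) (6,1) (7,5)

Row 2: attacked by (1,3)→{2,3,4}; (3,2)→{1,2,3}; (6,1)→{1,5}. Safe: 6, 7. Place at column 7.
Row 4: attacked by (1,3)→{3,6}; (2,7)→{5,7}; (3,2)→{1,2,3}; (6,1)→{1,3}. Safe: 4. Place at column 4.
Row 5: attacked by (1,3)→{3,7}; (2,7)→{4,7}; (3,2)→{2,4}; (4,4)→{3,4,5}; (6,1)→{1,2}. Safe: 6. Place at column 6.
Row 7: attacked by (1,3)→{3}; (2,7)→{2,7}; (3,2)→{2,6}; (4,4)→{1,4,7}; (5,6)→{4,6}; (6,1)→{1,2}. Safe: 5. Place at column 5.
Columns [3, 7, 2, 4, 6, 1, 5], r−c [-2, -5, 1, 0, -1, 5, 2], r+c [4, 9, 5, 8, 11, 7, 12] are all distinct, so no two queens attack.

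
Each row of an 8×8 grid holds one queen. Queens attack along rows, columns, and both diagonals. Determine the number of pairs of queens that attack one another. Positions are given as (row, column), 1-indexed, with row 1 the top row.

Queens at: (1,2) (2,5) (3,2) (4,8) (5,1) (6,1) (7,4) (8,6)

Same column: (1,2)–(3,2) (column 2); (5,1)–(6,1) (column 1).
Same diagonal: (2,5)–(6,1) (|2−6| = |5−1| = 4).
Total attacking pairs: 3.

3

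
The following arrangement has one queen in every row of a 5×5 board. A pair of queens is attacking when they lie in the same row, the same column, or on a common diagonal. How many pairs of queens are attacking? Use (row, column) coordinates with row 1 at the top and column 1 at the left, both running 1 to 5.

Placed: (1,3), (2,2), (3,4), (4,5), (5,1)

Same diagonal: (1,3)–(2,2) (|1−2| = |3−2| = 1); (3,4)–(4,5) (|3−4| = |4−5| = 1).
Total attacking pairs: 2.

2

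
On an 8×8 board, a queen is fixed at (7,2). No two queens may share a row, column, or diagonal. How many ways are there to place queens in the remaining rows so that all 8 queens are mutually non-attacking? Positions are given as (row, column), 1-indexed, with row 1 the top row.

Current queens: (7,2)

Branch on row 1: col 1 → 2; col 3 → 3; col 4 → 1; col 5 → 2; col 6 → 5; col 7 → 3.
Sum: 2 + 3 + 1 + 2 + 5 + 3 = 16.

16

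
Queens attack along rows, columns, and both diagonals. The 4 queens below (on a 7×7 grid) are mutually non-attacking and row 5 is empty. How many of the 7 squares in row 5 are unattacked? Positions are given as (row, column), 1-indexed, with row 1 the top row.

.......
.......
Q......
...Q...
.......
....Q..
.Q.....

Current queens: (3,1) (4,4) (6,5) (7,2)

1

(3,1) attacks row 5 at column 1 and diagonals 3.
(4,4) attacks row 5 at column 4 and diagonals 3, 5.
(6,5) attacks row 5 at column 5 and diagonals 4, 6.
(7,2) attacks row 5 at column 2 and diagonals 4.
Attacked columns: {1, 2, 3, 4, 5, 6}. Safe: {7}.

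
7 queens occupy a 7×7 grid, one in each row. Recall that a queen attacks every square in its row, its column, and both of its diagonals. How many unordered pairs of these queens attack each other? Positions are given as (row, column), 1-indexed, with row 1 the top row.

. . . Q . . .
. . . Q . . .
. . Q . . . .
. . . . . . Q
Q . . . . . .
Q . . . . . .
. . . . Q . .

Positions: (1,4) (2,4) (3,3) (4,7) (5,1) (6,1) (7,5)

6

Same column: (1,4)–(2,4) (column 4); (5,1)–(6,1) (column 1).
Same diagonal: (1,4)–(4,7) (|1−4| = |4−7| = 3); (2,4)–(3,3) (|2−3| = |4−3| = 1); (2,4)–(5,1) (|2−5| = |4−1| = 3); (3,3)–(5,1) (|3−5| = |3−1| = 2).
Total attacking pairs: 6.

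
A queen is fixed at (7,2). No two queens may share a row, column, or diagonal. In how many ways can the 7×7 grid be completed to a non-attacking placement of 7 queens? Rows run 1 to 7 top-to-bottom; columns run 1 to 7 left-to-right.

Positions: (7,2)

7

Branch on row 1: col 1 → 0; col 3 → 0; col 4 → 1; col 5 → 1; col 6 → 4; col 7 → 1.
Sum: 0 + 0 + 1 + 1 + 4 + 1 = 7.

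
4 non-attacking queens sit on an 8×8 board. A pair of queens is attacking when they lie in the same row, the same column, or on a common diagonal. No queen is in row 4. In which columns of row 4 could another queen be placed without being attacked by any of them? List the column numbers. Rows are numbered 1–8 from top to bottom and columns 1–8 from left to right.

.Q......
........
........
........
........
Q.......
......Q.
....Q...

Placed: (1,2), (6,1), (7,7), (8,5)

(1,2) attacks row 4 at column 2 and diagonals 5.
(6,1) attacks row 4 at column 1 and diagonals 3.
(7,7) attacks row 4 at column 7 and diagonals 4.
(8,5) attacks row 4 at column 5 and diagonals 1.
Attacked columns: {1, 2, 3, 4, 5, 7}. Safe: {6, 8}.

columns 6, 8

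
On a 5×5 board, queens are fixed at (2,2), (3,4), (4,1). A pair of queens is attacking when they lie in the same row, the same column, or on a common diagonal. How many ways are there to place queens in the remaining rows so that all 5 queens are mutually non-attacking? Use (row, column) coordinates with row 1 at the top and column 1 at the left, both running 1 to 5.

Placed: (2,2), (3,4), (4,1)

1

Branch on row 1: col 5 → 1.
Sum: 1 = 1.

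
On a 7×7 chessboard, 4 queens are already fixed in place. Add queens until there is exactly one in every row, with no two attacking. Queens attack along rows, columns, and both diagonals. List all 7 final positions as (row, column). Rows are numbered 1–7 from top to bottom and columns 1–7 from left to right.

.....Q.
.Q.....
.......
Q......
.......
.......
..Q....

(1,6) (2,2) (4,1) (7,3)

Row 3: attacked by (1,6)→{4,6}; (2,2)→{1,2,3}; (4,1)→{1,2}; (7,3)→{3,7}. Safe: 5. Place at column 5.
Row 5: attacked by (1,6)→{2,6}; (2,2)→{2,5}; (3,5)→{3,5,7}; (4,1)→{1,2}; (7,3)→{1,3,5}. Safe: 4. Place at column 4.
Row 6: attacked by (1,6)→{1,6}; (2,2)→{2,6}; (3,5)→{2,5}; (4,1)→{1,3}; (5,4)→{3,4,5}; (7,3)→{2,3,4}. Safe: 7. Place at column 7.
Columns [6, 2, 5, 1, 4, 7, 3], r−c [-5, 0, -2, 3, 1, -1, 4], r+c [7, 4, 8, 5, 9, 13, 10] are all distinct, so no two queens attack.

(1,6) (2,2) (3,5) (4,1) (5,4) (6,7) (7,3)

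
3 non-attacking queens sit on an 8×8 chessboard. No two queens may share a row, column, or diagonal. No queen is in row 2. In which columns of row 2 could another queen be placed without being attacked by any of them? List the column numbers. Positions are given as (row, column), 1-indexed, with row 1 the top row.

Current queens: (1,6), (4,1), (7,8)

columns 2, 4

(1,6) attacks row 2 at column 6 and diagonals 5, 7.
(4,1) attacks row 2 at column 1 and diagonals 3.
(7,8) attacks row 2 at column 8 and diagonals 3.
Attacked columns: {1, 3, 5, 6, 7, 8}. Safe: {2, 4}.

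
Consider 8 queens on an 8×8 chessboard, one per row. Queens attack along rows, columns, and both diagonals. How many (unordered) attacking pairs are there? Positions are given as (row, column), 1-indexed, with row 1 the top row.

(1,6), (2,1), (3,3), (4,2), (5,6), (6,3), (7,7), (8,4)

Same column: (1,6)–(5,6) (column 6); (3,3)–(6,3) (column 3).
Same diagonal: (3,3)–(4,2) (|3−4| = |3−2| = 1); (3,3)–(7,7) (|3−7| = |3−7| = 4).
Total attacking pairs: 4.

4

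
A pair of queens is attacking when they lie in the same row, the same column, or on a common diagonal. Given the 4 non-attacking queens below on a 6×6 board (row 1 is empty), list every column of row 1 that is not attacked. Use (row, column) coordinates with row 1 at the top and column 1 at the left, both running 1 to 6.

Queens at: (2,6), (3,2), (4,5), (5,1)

columns 3

(2,6) attacks row 1 at column 6 and diagonals 5.
(3,2) attacks row 1 at column 2 and diagonals 4.
(4,5) attacks row 1 at column 5 and diagonals 2.
(5,1) attacks row 1 at column 1 and diagonals 5.
Attacked columns: {1, 2, 4, 5, 6}. Safe: {3}.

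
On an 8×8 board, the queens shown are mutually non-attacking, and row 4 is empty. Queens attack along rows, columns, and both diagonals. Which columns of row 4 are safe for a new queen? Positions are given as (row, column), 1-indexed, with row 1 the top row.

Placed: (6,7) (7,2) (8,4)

(6,7) attacks row 4 at column 7 and diagonals 5.
(7,2) attacks row 4 at column 2 and diagonals 5.
(8,4) attacks row 4 at column 4 and diagonals 8.
Attacked columns: {2, 4, 5, 7, 8}. Safe: {1, 3, 6}.

columns 1, 3, 6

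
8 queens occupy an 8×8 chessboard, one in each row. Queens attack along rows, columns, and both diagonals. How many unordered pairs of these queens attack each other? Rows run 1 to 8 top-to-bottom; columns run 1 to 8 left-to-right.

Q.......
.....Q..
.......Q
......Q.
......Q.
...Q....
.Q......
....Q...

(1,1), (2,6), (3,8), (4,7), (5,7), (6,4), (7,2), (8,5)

2

Same column: (4,7)–(5,7) (column 7).
Same diagonal: (3,8)–(4,7) (|3−4| = |8−7| = 1).
Total attacking pairs: 2.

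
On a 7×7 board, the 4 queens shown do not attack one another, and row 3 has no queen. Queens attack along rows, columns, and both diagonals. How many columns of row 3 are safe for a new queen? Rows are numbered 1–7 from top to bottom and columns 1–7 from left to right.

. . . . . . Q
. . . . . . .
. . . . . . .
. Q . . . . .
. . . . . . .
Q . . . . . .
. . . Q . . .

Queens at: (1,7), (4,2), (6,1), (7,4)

1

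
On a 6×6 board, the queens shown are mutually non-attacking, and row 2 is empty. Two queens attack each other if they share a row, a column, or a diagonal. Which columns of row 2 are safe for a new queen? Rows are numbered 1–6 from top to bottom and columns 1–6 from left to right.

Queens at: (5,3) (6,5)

columns 2, 4

(5,3) attacks row 2 at column 3 and diagonals 6.
(6,5) attacks row 2 at column 5 and diagonals 1.
Attacked columns: {1, 3, 5, 6}. Safe: {2, 4}.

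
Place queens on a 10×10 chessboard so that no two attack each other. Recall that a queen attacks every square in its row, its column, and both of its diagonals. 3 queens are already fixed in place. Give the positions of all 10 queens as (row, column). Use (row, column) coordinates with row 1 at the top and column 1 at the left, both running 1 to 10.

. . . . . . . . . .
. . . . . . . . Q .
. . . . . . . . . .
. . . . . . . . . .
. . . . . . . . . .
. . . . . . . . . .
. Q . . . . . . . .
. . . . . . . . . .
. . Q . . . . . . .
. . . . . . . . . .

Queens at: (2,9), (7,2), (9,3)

(1,1) (2,9) (3,5) (4,10) (5,8) (6,4) (7,2) (8,7) (9,3) (10,6)

Row 1: attacked by (2,9)→{8,9,10}; (7,2)→{2,8}; (9,3)→{3}. Safe: 1, 4, 5, 6, 7. Place at column 1.
Row 3: attacked by (1,1)→{1,3}; (2,9)→{8,9,10}; (7,2)→{2,6}; (9,3)→{3,9}. Safe: 4, 5, 7. Place at column 5.
Row 4: attacked by (1,1)→{1,4}; (2,9)→{7,9}; (3,5)→{4,5,6}; (7,2)→{2,5}; (9,3)→{3,8}. Safe: 10. Place at column 10.
Row 5: attacked by (1,1)→{1,5}; (2,9)→{6,9}; (3,5)→{3,5,7}; (4,10)→{9,10}; (7,2)→{2,4}; (9,3)→{3,7}. Safe: 8. Place at column 8.
Row 6: attacked by (1,1)→{1,6}; (2,9)→{5,9}; (3,5)→{2,5,8}; (4,10)→{8,10}; (5,8)→{7,8,9}; (7,2)→{1,2,3}; (9,3)→{3,6}. Safe: 4. Place at column 4.
Row 8: attacked by (1,1)→{1,8}; (2,9)→{3,9}; (3,5)→{5,10}; (4,10)→{6,10}; (5,8)→{5,8}; (6,4)→{2,4,6}; (7,2)→{1,2,3}; (9,3)→{2,3,4}. Safe: 7. Place at column 7.
Row 10: attacked by (1,1)→{1,10}; (2,9)→{1,9}; (3,5)→{5}; (4,10)→{4,10}; (5,8)→{3,8}; (6,4)→{4,8}; (7,2)→{2,5}; (8,7)→{5,7,9}; (9,3)→{2,3,4}. Safe: 6. Place at column 6.
Columns [1, 9, 5, 10, 8, 4, 2, 7, 3, 6], r−c [0, -7, -2, -6, -3, 2, 5, 1, 6, 4], r+c [2, 11, 8, 14, 13, 10, 9, 15, 12, 16] are all distinct, so no two queens attack.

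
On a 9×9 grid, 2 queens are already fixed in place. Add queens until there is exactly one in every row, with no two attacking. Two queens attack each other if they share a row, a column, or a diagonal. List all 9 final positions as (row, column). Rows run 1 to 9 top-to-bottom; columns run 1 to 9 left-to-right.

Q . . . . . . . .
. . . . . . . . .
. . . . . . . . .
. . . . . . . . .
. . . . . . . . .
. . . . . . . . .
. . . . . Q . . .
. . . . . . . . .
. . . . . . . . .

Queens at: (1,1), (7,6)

Row 2: attacked by (1,1)→{1,2}; (7,6)→{1,6}. Safe: 3, 4, 5, 7, 8, 9. Place at column 8.
Row 3: attacked by (1,1)→{1,3}; (2,8)→{7,8,9}; (7,6)→{2,6}. Safe: 4, 5. Place at column 4.
Row 4: attacked by (1,1)→{1,4}; (2,8)→{6,8}; (3,4)→{3,4,5}; (7,6)→{3,6,9}. Safe: 2, 7. Place at column 2.
Row 5: attacked by (1,1)→{1,5}; (2,8)→{5,8}; (3,4)→{2,4,6}; (4,2)→{1,2,3}; (7,6)→{4,6,8}. Safe: 7, 9. Place at column 7.
Row 6: attacked by (1,1)→{1,6}; (2,8)→{4,8}; (3,4)→{1,4,7}; (4,2)→{2,4}; (5,7)→{6,7,8}; (7,6)→{5,6,7}. Safe: 3, 9. Place at column 9.
Row 8: attacked by (1,1)→{1,8}; (2,8)→{2,8}; (3,4)→{4,9}; (4,2)→{2,6}; (5,7)→{4,7}; (6,9)→{7,9}; (7,6)→{5,6,7}. Safe: 3. Place at column 3.
Row 9: attacked by (1,1)→{1,9}; (2,8)→{1,8}; (3,4)→{4}; (4,2)→{2,7}; (5,7)→{3,7}; (6,9)→{6,9}; (7,6)→{4,6,8}; (8,3)→{2,3,4}. Safe: 5. Place at column 5.
Columns [1, 8, 4, 2, 7, 9, 6, 3, 5], r−c [0, -6, -1, 2, -2, -3, 1, 5, 4], r+c [2, 10, 7, 6, 12, 15, 13, 11, 14] are all distinct, so no two queens attack.

(1,1) (2,8) (3,4) (4,2) (5,7) (6,9) (7,6) (8,3) (9,5)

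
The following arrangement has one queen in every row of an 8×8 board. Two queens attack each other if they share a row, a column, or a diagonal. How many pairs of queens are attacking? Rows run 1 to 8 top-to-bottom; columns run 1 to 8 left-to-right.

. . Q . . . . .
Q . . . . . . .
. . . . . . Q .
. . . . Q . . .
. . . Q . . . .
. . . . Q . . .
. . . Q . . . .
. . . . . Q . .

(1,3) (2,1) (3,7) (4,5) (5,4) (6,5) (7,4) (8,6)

7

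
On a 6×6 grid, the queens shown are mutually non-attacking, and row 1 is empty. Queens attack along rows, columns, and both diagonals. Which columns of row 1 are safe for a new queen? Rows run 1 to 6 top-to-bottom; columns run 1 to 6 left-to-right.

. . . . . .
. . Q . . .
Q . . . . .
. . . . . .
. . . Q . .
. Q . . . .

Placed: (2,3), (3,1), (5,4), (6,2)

columns 5, 6

(2,3) attacks row 1 at column 3 and diagonals 2, 4.
(3,1) attacks row 1 at column 1 and diagonals 3.
(5,4) attacks row 1 at column 4.
(6,2) attacks row 1 at column 2.
Attacked columns: {1, 2, 3, 4}. Safe: {5, 6}.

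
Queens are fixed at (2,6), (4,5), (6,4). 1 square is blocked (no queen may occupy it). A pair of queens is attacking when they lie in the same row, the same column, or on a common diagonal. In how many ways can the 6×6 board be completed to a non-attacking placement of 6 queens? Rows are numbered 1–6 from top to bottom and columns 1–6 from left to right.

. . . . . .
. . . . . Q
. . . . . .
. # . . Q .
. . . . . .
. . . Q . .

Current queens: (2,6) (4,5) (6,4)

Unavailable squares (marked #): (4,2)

1

Branch on row 1: col 1 → 0; col 3 → 1.
Sum: 0 + 1 = 1.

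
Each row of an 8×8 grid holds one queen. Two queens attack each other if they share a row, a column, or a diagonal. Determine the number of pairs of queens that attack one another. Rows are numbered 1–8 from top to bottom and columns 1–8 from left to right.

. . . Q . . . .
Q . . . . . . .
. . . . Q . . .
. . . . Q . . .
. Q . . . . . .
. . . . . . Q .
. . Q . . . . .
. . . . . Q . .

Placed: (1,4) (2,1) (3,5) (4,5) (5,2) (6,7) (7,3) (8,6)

2

Same column: (3,5)–(4,5) (column 5).
Same diagonal: (4,5)–(6,7) (|4−6| = |5−7| = 2).
Total attacking pairs: 2.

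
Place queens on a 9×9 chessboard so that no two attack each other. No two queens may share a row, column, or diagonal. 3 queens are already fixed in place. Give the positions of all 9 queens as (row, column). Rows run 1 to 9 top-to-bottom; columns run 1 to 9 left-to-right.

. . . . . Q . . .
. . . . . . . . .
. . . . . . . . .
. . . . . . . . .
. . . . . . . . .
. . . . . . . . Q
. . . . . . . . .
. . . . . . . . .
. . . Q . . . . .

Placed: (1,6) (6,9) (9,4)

Row 2: attacked by (1,6)→{5,6,7}; (6,9)→{5,9}; (9,4)→{4}. Safe: 1, 2, 3, 8. Place at column 3.
Row 3: attacked by (1,6)→{4,6,8}; (2,3)→{2,3,4}; (6,9)→{6,9}; (9,4)→{4}. Safe: 1, 5, 7. Place at column 5.
Row 4: attacked by (1,6)→{3,6,9}; (2,3)→{1,3,5}; (3,5)→{4,5,6}; (6,9)→{7,9}; (9,4)→{4,9}. Safe: 2, 8. Place at column 8.
Row 5: attacked by (1,6)→{2,6}; (2,3)→{3,6}; (3,5)→{3,5,7}; (4,8)→{7,8,9}; (6,9)→{8,9}; (9,4)→{4,8}. Safe: 1. Place at column 1.
Row 7: attacked by (1,6)→{6}; (2,3)→{3,8}; (3,5)→{1,5,9}; (4,8)→{5,8}; (5,1)→{1,3}; (6,9)→{8,9}; (9,4)→{2,4,6}. Safe: 7. Place at column 7.
Row 8: attacked by (1,6)→{6}; (2,3)→{3,9}; (3,5)→{5}; (4,8)→{4,8}; (5,1)→{1,4}; (6,9)→{7,9}; (7,7)→{6,7,8}; (9,4)→{3,4,5}. Safe: 2. Place at column 2.
Columns [6, 3, 5, 8, 1, 9, 7, 2, 4], r−c [-5, -1, -2, -4, 4, -3, 0, 6, 5], r+c [7, 5, 8, 12, 6, 15, 14, 10, 13] are all distinct, so no two queens attack.

(1,6) (2,3) (3,5) (4,8) (5,1) (6,9) (7,7) (8,2) (9,4)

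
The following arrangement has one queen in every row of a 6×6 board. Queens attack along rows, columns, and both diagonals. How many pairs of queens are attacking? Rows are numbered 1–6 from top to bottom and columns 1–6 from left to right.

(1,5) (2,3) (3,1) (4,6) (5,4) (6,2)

0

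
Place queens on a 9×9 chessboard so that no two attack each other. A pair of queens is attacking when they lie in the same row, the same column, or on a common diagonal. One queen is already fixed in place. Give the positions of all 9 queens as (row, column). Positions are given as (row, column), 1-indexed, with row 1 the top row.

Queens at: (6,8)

Row 1: attacked by (6,8)→{3,8}. Safe: 1, 2, 4, 5, 6, 7, 9. Place at column 6.
Row 2: attacked by (1,6)→{5,6,7}; (6,8)→{4,8}. Safe: 1, 2, 3, 9. Place at column 3.
Row 3: attacked by (1,6)→{4,6,8}; (2,3)→{2,3,4}; (6,8)→{5,8}. Safe: 1, 7, 9. Place at column 9.
Row 4: attacked by (1,6)→{3,6,9}; (2,3)→{1,3,5}; (3,9)→{8,9}; (6,8)→{6,8}. Safe: 2, 4, 7. Place at column 2.
Row 5: attacked by (1,6)→{2,6}; (2,3)→{3,6}; (3,9)→{7,9}; (4,2)→{1,2,3}; (6,8)→{7,8,9}. Safe: 4, 5. Place at column 5.
Row 7: attacked by (1,6)→{6}; (2,3)→{3,8}; (3,9)→{5,9}; (4,2)→{2,5}; (5,5)→{3,5,7}; (6,8)→{7,8,9}. Safe: 1, 4. Place at column 1.
Row 8: attacked by (1,6)→{6}; (2,3)→{3,9}; (3,9)→{4,9}; (4,2)→{2,6}; (5,5)→{2,5,8}; (6,8)→{6,8}; (7,1)→{1,2}. Safe: 7. Place at column 7.
Row 9: attacked by (1,6)→{6}; (2,3)→{3}; (3,9)→{3,9}; (4,2)→{2,7}; (5,5)→{1,5,9}; (6,8)→{5,8}; (7,1)→{1,3}; (8,7)→{6,7,8}. Safe: 4. Place at column 4.
Columns [6, 3, 9, 2, 5, 8, 1, 7, 4], r−c [-5, -1, -6, 2, 0, -2, 6, 1, 5], r+c [7, 5, 12, 6, 10, 14, 8, 15, 13] are all distinct, so no two queens attack.

(1,6) (2,3) (3,9) (4,2) (5,5) (6,8) (7,1) (8,7) (9,4)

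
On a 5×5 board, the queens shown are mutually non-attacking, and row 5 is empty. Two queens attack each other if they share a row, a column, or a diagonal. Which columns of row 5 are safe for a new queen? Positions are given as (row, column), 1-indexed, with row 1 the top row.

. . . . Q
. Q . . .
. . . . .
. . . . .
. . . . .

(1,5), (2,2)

columns 3, 4

(1,5) attacks row 5 at column 5 and diagonals 1.
(2,2) attacks row 5 at column 2 and diagonals 5.
Attacked columns: {1, 2, 5}. Safe: {3, 4}.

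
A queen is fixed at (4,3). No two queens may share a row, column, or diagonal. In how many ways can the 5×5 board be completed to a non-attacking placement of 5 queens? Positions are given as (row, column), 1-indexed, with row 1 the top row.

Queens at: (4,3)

2

Branch on row 1: col 1 → 0; col 2 → 1; col 4 → 1; col 5 → 0.
Sum: 0 + 1 + 1 + 0 = 2.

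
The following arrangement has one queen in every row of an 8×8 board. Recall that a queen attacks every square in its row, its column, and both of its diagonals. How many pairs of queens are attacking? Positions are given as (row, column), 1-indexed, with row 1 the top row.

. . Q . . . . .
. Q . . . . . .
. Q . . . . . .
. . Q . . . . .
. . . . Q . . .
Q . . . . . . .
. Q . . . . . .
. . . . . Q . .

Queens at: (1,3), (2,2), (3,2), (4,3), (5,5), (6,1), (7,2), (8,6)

Same column: (1,3)–(4,3) (column 3); (2,2)–(3,2) (column 2); (2,2)–(7,2) (column 2); (3,2)–(7,2) (column 2).
Same diagonal: (1,3)–(2,2) (|1−2| = |3−2| = 1); (2,2)–(5,5) (|2−5| = |2−5| = 3); (3,2)–(4,3) (|3−4| = |2−3| = 1); (4,3)–(6,1) (|4−6| = |3−1| = 2); (6,1)–(7,2) (|6−7| = |1−2| = 1).
Total attacking pairs: 9.

9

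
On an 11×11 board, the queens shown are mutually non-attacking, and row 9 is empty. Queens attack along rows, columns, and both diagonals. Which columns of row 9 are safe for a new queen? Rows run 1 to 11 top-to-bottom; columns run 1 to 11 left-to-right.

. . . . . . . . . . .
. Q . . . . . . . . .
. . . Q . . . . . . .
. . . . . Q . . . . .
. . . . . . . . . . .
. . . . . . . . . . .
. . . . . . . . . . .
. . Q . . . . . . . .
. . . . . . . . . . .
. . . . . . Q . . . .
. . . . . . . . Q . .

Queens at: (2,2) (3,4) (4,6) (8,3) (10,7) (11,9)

columns 5

(2,2) attacks row 9 at column 2 and diagonals 9.
(3,4) attacks row 9 at column 4 and diagonals 10.
(4,6) attacks row 9 at column 6 and diagonals 1, 11.
(8,3) attacks row 9 at column 3 and diagonals 2, 4.
(10,7) attacks row 9 at column 7 and diagonals 6, 8.
(11,9) attacks row 9 at column 9 and diagonals 7, 11.
Attacked columns: {1, 2, 3, 4, 6, 7, 8, 9, 10, 11}. Safe: {5}.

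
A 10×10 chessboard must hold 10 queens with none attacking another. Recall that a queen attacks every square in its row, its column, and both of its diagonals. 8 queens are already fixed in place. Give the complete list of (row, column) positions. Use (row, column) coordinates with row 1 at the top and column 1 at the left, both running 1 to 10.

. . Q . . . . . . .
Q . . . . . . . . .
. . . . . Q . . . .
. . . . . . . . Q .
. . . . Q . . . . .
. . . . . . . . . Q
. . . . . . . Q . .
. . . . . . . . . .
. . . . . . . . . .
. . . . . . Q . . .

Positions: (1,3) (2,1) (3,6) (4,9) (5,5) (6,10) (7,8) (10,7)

(1,3) (2,1) (3,6) (4,9) (5,5) (6,10) (7,8) (8,4) (9,2) (10,7)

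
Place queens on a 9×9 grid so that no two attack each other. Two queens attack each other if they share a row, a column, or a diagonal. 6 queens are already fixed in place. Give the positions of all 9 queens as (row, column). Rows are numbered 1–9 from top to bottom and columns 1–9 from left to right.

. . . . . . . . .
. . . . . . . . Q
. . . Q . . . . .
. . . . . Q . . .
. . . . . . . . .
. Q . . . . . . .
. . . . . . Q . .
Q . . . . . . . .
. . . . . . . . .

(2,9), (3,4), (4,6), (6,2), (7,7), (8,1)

Row 1: attacked by (2,9)→{8,9}; (3,4)→{2,4,6}; (4,6)→{3,6,9}; (6,2)→{2,7}; (7,7)→{1,7}; (8,1)→{1,8}. Safe: 5. Place at column 5.
Row 5: attacked by (1,5)→{1,5,9}; (2,9)→{6,9}; (3,4)→{2,4,6}; (4,6)→{5,6,7}; (6,2)→{1,2,3}; (7,7)→{5,7,9}; (8,1)→{1,4}. Safe: 8. Place at column 8.
Row 9: attacked by (1,5)→{5}; (2,9)→{2,9}; (3,4)→{4}; (4,6)→{1,6}; (5,8)→{4,8}; (6,2)→{2,5}; (7,7)→{5,7,9}; (8,1)→{1,2}. Safe: 3. Place at column 3.
Columns [5, 9, 4, 6, 8, 2, 7, 1, 3], r−c [-4, -7, -1, -2, -3, 4, 0, 7, 6], r+c [6, 11, 7, 10, 13, 8, 14, 9, 12] are all distinct, so no two queens attack.

(1,5) (2,9) (3,4) (4,6) (5,8) (6,2) (7,7) (8,1) (9,3)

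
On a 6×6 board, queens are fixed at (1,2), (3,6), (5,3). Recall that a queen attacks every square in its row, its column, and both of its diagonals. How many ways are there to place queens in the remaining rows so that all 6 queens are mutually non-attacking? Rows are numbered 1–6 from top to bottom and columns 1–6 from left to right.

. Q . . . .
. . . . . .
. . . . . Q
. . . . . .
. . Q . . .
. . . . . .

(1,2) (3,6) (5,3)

Branch on row 2: col 4 → 1.
Sum: 1 = 1.

1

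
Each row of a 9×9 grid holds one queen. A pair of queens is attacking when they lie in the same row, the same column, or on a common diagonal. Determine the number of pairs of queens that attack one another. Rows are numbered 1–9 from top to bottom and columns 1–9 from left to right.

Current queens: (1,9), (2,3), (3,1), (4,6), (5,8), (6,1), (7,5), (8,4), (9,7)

6

Same column: (3,1)–(6,1) (column 1).
Same diagonal: (1,9)–(4,6) (|1−4| = |9−6| = 3); (3,1)–(7,5) (|3−7| = |1−5| = 4); (3,1)–(9,7) (|3−9| = |1−7| = 6); (7,5)–(8,4) (|7−8| = |5−4| = 1); (7,5)–(9,7) (|7−9| = |5−7| = 2).
Total attacking pairs: 6.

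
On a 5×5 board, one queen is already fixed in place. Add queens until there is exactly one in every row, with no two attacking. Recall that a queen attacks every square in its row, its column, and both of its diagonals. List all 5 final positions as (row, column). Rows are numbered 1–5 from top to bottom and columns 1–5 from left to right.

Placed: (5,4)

(1,1) (2,3) (3,5) (4,2) (5,4)

Row 1: attacked by (5,4)→{4}. Safe: 1, 2, 3, 5. Place at column 1.
Row 2: attacked by (1,1)→{1,2}; (5,4)→{1,4}. Safe: 3, 5. Place at column 3.
Row 3: attacked by (1,1)→{1,3}; (2,3)→{2,3,4}; (5,4)→{2,4}. Safe: 5. Place at column 5.
Row 4: attacked by (1,1)→{1,4}; (2,3)→{1,3,5}; (3,5)→{4,5}; (5,4)→{3,4,5}. Safe: 2. Place at column 2.
Columns [1, 3, 5, 2, 4], r−c [0, -1, -2, 2, 1], r+c [2, 5, 8, 6, 9] are all distinct, so no two queens attack.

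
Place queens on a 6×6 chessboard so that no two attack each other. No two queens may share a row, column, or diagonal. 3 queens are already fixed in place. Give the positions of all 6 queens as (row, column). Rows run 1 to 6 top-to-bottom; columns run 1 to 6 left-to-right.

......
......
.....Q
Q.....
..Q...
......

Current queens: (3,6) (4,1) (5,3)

Row 1: attacked by (3,6)→{4,6}; (4,1)→{1,4}; (5,3)→{3}. Safe: 2, 5. Place at column 2.
Row 2: attacked by (1,2)→{1,2,3}; (3,6)→{5,6}; (4,1)→{1,3}; (5,3)→{3,6}. Safe: 4. Place at column 4.
Row 6: attacked by (1,2)→{2}; (2,4)→{4}; (3,6)→{3,6}; (4,1)→{1,3}; (5,3)→{2,3,4}. Safe: 5. Place at column 5.
Columns [2, 4, 6, 1, 3, 5], r−c [-1, -2, -3, 3, 2, 1], r+c [3, 6, 9, 5, 8, 11] are all distinct, so no two queens attack.

(1,2) (2,4) (3,6) (4,1) (5,3) (6,5)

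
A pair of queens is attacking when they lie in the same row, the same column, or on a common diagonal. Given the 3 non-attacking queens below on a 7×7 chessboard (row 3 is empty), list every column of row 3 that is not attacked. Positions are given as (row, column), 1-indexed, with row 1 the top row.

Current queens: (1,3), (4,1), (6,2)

columns 4, 6, 7

(1,3) attacks row 3 at column 3 and diagonals 1, 5.
(4,1) attacks row 3 at column 1 and diagonals 2.
(6,2) attacks row 3 at column 2 and diagonals 5.
Attacked columns: {1, 2, 3, 5}. Safe: {4, 6, 7}.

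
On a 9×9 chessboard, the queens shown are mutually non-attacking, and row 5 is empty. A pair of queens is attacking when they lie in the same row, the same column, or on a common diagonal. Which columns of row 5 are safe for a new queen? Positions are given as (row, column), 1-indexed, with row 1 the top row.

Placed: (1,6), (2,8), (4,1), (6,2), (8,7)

(1,6) attacks row 5 at column 6 and diagonals 2.
(2,8) attacks row 5 at column 8 and diagonals 5.
(4,1) attacks row 5 at column 1 and diagonals 2.
(6,2) attacks row 5 at column 2 and diagonals 1, 3.
(8,7) attacks row 5 at column 7 and diagonals 4.
Attacked columns: {1, 2, 3, 4, 5, 6, 7, 8}. Safe: {9}.

columns 9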